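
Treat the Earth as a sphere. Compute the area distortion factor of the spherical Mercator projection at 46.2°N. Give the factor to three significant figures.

2.09

Mercator is conformal, so the point scale is isotropic: h = k = sec φ = 1/cos φ.
Areal scale = k² = sec²φ = 1/cos²(46.2°) = 1/0.6921² = 2.087.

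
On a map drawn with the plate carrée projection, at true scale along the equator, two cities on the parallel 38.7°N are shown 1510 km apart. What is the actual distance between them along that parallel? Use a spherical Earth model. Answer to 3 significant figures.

Plate carrée maps x = Rλ, y = Rφ. The meridian scale is h = 1 and the parallel scale is k = 1/cos φ = sec φ.
Along the parallel at 38.7°, map distances are exaggerated by k = sec 38.7° = 1.281.
True distance = 1510 / 1.281 = 1510 × cos 38.7° ≈ 1180 km.

1180 km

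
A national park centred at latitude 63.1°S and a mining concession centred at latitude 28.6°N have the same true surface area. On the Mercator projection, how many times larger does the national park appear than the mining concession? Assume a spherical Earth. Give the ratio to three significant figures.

3.77

Mercator areal scale is sec²φ.
At 63.1°: sec²(63.1°) = 1/0.4524² = 4.885.
At 28.6°: sec²(28.6°) = 1/0.8780² = 1.297.
Ratio = 4.885/1.297 = cos²(28.6°)/cos²(63.1°) ≈ 3.77.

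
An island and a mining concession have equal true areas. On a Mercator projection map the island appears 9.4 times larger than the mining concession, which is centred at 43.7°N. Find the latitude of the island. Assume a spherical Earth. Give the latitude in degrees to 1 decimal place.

76.4°

Mercator areal scale is sec²φ, so apparent-area ratio = sec²φ₁ / sec²φ₂ = cos²φ₂ / cos²φ₁.
cos²φ₂ / cos²φ₁ = 9.4  ⇒  cos φ₁ = cos 43.7° / √9.4 = 0.7230/3.066 = 0.2358.
φ₁ = arccos(0.2358) ≈ 76.4°.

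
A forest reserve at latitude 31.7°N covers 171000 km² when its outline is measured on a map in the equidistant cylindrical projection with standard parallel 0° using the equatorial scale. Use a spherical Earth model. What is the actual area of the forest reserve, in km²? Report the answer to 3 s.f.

145000 km²

For the equirectangular projection with φ₀ = 0 (plate carrée), h = 1 along meridians and k = sec φ along parallels.
Areal scale = h·k = 1 × sec φ; at 31.7°, h = 1.000, k = 1.175, so h·k = 1.175.
True area = apparent / (areal scale) = 171000 / 1.175 ≈ 145000 km².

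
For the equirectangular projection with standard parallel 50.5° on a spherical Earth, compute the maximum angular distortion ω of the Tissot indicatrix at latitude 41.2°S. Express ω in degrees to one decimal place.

In the equirectangular projection with standard parallel φ₀ = 50.5° (x = Rλ cos φ₀, y = Rφ), meridians are true-scale (h = 1) and the parallel scale is k = cos φ₀ / cos φ.
At 41.2°: h = 1.000, k = 0.8454; principal scales a = 1.000, b = 0.8454.
sin(ω/2) = (a − b)/(a + b) = 0.1546/1.845 = 0.08379, so ω = 2 arcsin(0.08379) ≈ 9.6°.

9.6°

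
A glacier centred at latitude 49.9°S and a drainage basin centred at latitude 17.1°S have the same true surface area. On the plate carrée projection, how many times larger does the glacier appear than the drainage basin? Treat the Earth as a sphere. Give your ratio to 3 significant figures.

1.48

Plate carrée maps x = Rλ, y = Rφ. The meridian scale is h = 1 and the parallel scale is k = 1/cos φ = sec φ.
Areal scale at 49.9°: h·k = 1.000 × 1.552 = 1.552.
Areal scale at 17.1°: h·k = 1.000 × 1.046 = 1.046.
Ratio = 1.552/1.046 ≈ 1.48.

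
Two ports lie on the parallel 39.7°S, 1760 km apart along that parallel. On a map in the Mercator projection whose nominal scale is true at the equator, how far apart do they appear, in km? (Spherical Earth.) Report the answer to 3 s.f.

The Mercator projection is conformal; its linear scale factor is the same in every direction and equals sec φ = 1/cos φ.
Along the parallel, k = sec 39.7° = 1/0.7694 = 1.300.
Map distance = 1760 × 1.300 ≈ 2290 km.

2290 km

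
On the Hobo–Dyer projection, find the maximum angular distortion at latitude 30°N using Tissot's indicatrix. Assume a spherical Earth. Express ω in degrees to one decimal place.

Hobo–Dyer is a cylindrical equal-area projection with standard parallels at ±37.5°. A cylindrical equal-area projection with standard parallel φ₀ has meridian scale h = cos φ / cos φ₀ and parallel scale k = cos φ₀ / cos φ (so areas are preserved, h·k = 1).
At 30°: h = 1.092, k = 0.9161; principal scales a = 1.092, b = 0.9161.
sin(ω/2) = (a − b)/(a + b) = 0.1755/2.008 = 0.08742, so ω = 2 arcsin(0.08742) ≈ 10.0°.

10.0°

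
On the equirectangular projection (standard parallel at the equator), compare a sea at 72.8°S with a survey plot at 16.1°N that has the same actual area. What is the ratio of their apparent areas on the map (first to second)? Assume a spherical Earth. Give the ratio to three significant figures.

In the plate carrée (x = Rλ, y = Rφ), meridians are true-scale (h = 1) and parallels are stretched by k = sec φ.
Areal scale at 72.8°: h·k = 1.000 × 3.382 = 3.382.
Areal scale at 16.1°: h·k = 1.000 × 1.041 = 1.041.
Ratio = 3.382/1.041 ≈ 3.25.

3.25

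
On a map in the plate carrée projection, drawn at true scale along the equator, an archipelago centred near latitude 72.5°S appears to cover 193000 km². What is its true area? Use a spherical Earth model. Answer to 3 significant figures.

58000 km²

For the equirectangular projection with φ₀ = 0 (plate carrée), h = 1 along meridians and k = sec φ along parallels.
Areal scale = h·k = 1 × sec φ; at 72.5°, h = 1.000, k = 3.326, so h·k = 3.326.
True area = apparent / (areal scale) = 193000 / 3.326 ≈ 58000 km².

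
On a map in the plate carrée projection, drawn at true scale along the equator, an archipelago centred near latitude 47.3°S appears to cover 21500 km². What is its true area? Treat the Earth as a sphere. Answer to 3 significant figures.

14600 km²

For the equirectangular projection with φ₀ = 0 (plate carrée), h = 1 along meridians and k = sec φ along parallels.
Areal scale = h·k = 1 × sec φ; at 47.3°, h = 1.000, k = 1.475, so h·k = 1.475.
True area = apparent / (areal scale) = 21500 / 1.475 ≈ 14600 km².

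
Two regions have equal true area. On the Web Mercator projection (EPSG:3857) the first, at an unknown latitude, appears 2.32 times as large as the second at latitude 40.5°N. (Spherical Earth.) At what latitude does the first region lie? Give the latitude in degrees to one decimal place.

For equal true areas on Mercator, apparent areas scale as sec²φ, so the ratio is cos²φ₂ / cos²φ₁.
cos²φ₂ / cos²φ₁ = 2.32  ⇒  cos φ₁ = cos 40.5° / √2.32 = 0.7604/1.523 = 0.4992.
φ₁ = arccos(0.4992) ≈ 60.1°.

60.1°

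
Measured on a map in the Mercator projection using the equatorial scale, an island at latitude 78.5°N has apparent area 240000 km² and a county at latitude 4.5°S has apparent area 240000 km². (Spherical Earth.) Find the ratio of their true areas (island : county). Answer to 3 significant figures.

0.0400

Mercator's areal exaggeration is sec²φ; hence true area = (apparent area) · cos²φ.
True area of island: 240000 × cos²(78.5°) = 240000 × 0.03975 = 9539 km².
True area of county: 240000 × cos²(4.5°) = 240000 × 0.9938 = 238500 km².
Ratio = 9539 / 238500 ≈ 0.0400.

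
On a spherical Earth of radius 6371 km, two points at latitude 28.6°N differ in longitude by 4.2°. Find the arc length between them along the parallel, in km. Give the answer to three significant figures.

410 km

Arc length along a parallel = R cos φ · Δλ (with Δλ in radians).
= 6371 × cos 28.6° × (4.2° × π/180) = 6371 × 0.8780 × 0.07330 ≈ 410 km.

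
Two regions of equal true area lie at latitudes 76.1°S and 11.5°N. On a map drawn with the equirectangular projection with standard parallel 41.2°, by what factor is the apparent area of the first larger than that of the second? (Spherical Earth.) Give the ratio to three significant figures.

The equidistant cylindrical projection with φ₀ = 41.2° has h = 1 (meridians true) and k = cos φ₀ / cos φ along parallels.
Areal scale at 76.1°: h·k = 1.000 × 3.132 = 3.132.
Areal scale at 11.5°: h·k = 1.000 × 0.7678 = 0.7678.
Ratio = 3.132/0.7678 ≈ 4.08.

4.08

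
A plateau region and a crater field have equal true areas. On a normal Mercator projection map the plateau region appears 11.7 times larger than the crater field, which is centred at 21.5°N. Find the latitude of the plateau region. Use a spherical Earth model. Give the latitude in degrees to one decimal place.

74.2°

For equal true areas on Mercator, apparent areas scale as sec²φ, so the ratio is cos²φ₂ / cos²φ₁.
cos²φ₂ / cos²φ₁ = 11.7  ⇒  cos φ₁ = cos 21.5° / √11.7 = 0.9304/3.421 = 0.2720.
φ₁ = arccos(0.2720) ≈ 74.2°.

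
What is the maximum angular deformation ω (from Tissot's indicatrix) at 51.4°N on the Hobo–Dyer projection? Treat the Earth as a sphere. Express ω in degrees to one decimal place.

27.3°

Hobo–Dyer is a cylindrical equal-area projection with standard parallels at ±37.5°. For cylindrical equal-area with standard parallel φ₀, h = cos φ / cos φ₀ and k = cos φ₀ / cos φ, so h·k = 1.
At 51.4°: h = 0.7864, k = 1.272; principal scales a = 1.272, b = 0.7864.
sin(ω/2) = (a − b)/(a + b) = 0.4853/2.058 = 0.2358, so ω = 2 arcsin(0.2358) ≈ 27.3°.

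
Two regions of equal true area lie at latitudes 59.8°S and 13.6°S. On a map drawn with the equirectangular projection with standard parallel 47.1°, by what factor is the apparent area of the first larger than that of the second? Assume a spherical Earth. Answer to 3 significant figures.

1.93

The equidistant cylindrical projection with φ₀ = 47.1° has h = 1 (meridians true) and k = cos φ₀ / cos φ along parallels.
Areal scale at 59.8°: h·k = 1.000 × 1.353 = 1.353.
Areal scale at 13.6°: h·k = 1.000 × 0.7004 = 0.7004.
Ratio = 1.353/0.7004 ≈ 1.93.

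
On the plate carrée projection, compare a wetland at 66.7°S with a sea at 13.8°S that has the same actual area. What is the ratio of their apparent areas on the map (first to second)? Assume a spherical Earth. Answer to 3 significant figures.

For the equirectangular projection with φ₀ = 0 (plate carrée), h = 1 along meridians and k = sec φ along parallels.
Areal scale at 66.7°: h·k = 1.000 × 2.528 = 2.528.
Areal scale at 13.8°: h·k = 1.000 × 1.030 = 1.030.
Ratio = 2.528/1.030 ≈ 2.46.

2.46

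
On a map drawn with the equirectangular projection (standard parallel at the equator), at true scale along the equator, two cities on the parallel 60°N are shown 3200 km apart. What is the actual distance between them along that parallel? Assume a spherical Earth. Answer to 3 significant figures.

1600 km

In the plate carrée (x = Rλ, y = Rφ), meridians are true-scale (h = 1) and parallels are stretched by k = sec φ.
Along the parallel at 60°, map distances are exaggerated by k = sec 60° = 2.000.
True distance = 3200 / 2.000 = 3200 × cos 60° ≈ 1600 km.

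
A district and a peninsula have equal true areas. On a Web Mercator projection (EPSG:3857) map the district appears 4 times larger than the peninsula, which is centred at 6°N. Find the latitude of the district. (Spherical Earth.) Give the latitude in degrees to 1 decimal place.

On Mercator, (apparent₁)/(apparent₂) = sec²φ₁ / sec²φ₂ when true areas are equal.
cos²φ₂ / cos²φ₁ = 4  ⇒  cos φ₁ = cos 6° / √4 = 0.9945/2.000 = 0.4973.
φ₁ = arccos(0.4973) ≈ 60.2°.

60.2°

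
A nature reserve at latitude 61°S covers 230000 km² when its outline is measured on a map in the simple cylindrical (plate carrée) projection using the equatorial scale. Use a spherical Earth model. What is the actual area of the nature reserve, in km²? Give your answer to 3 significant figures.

112000 km²

In the plate carrée (x = Rλ, y = Rφ), meridians are true-scale (h = 1) and parallels are stretched by k = sec φ.
Areal scale = h·k = 1 × sec φ; at 61°, h = 1.000, k = 2.063, so h·k = 2.063.
True area = apparent / (areal scale) = 230000 / 2.063 ≈ 112000 km².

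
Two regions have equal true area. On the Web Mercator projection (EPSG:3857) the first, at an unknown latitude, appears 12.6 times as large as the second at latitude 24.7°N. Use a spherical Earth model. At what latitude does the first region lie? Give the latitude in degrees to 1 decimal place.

75.2°

For equal true areas on Mercator, apparent areas scale as sec²φ, so the ratio is cos²φ₂ / cos²φ₁.
cos²φ₂ / cos²φ₁ = 12.6  ⇒  cos φ₁ = cos 24.7° / √12.6 = 0.9085/3.550 = 0.2559.
φ₁ = arccos(0.2559) ≈ 75.2°.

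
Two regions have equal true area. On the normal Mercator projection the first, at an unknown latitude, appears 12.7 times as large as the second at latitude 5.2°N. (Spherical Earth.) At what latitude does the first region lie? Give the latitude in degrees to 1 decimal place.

73.8°

Mercator areal scale is sec²φ, so apparent-area ratio = sec²φ₁ / sec²φ₂ = cos²φ₂ / cos²φ₁.
cos²φ₂ / cos²φ₁ = 12.7  ⇒  cos φ₁ = cos 5.2° / √12.7 = 0.9959/3.564 = 0.2795.
φ₁ = arccos(0.2795) ≈ 73.8°.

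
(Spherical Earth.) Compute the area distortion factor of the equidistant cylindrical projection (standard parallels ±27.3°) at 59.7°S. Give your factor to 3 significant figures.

The equidistant cylindrical projection with φ₀ = 27.3° has h = 1 (meridians true) and k = cos φ₀ / cos φ along parallels.
Areal scale = h·k = 1 × cos φ₀ / cos φ; at 59.7°, h = 1.000, k = 1.761, so h·k = 1.761.

1.76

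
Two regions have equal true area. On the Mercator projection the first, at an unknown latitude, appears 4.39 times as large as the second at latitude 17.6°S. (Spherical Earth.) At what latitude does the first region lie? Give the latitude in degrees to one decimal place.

For equal true areas on Mercator, apparent areas scale as sec²φ, so the ratio is cos²φ₂ / cos²φ₁.
cos²φ₂ / cos²φ₁ = 4.39  ⇒  cos φ₁ = cos 17.6° / √4.39 = 0.9532/2.095 = 0.4549.
φ₁ = arccos(0.4549) ≈ 62.9°.

62.9°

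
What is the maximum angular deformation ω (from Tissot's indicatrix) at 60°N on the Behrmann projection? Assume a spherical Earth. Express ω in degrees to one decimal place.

60.0°

Behrmann is a cylindrical equal-area projection with standard parallels at ±30°. For cylindrical equal-area with standard parallel φ₀, h = cos φ / cos φ₀ and k = cos φ₀ / cos φ, so h·k = 1.
At 60°: h = 0.5774, k = 1.732; principal scales a = 1.732, b = 0.5774.
sin(ω/2) = (a − b)/(a + b) = 1.155/2.309 = 0.5000, so ω = 2 arcsin(0.5000) ≈ 60.0°.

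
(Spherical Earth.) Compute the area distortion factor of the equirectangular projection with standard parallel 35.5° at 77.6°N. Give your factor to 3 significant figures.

3.79

The equidistant cylindrical projection with φ₀ = 35.5° has h = 1 (meridians true) and k = cos φ₀ / cos φ along parallels.
Areal scale = h·k = 1 × cos φ₀ / cos φ; at 77.6°, h = 1.000, k = 3.791, so h·k = 3.791.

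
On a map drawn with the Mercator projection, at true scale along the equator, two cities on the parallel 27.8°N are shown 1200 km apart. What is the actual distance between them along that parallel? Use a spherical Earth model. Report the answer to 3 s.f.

For Mercator, h = k = sec φ (a conformal cylindrical projection has a single point scale, 1/cos φ).
Along the parallel at 27.8°, map distances are exaggerated by k = sec 27.8° = 1.130.
True distance = 1200 / 1.130 = 1200 × cos 27.8° ≈ 1060 km.

1060 km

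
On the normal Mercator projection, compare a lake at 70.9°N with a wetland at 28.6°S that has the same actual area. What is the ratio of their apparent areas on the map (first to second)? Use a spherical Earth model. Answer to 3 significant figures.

7.20

Mercator is conformal with k = sec φ, so areal scale = k² = sec²φ.
At 70.9°: sec²(70.9°) = 1/0.3272² = 9.340.
At 28.6°: sec²(28.6°) = 1/0.8780² = 1.297.
Ratio = 9.340/1.297 = cos²(28.6°)/cos²(70.9°) ≈ 7.20.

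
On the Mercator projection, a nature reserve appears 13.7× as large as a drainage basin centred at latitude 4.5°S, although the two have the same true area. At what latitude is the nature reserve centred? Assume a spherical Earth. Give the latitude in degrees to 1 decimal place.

For equal true areas on Mercator, apparent areas scale as sec²φ, so the ratio is cos²φ₂ / cos²φ₁.
cos²φ₂ / cos²φ₁ = 13.7  ⇒  cos φ₁ = cos 4.5° / √13.7 = 0.9969/3.701 = 0.2693.
φ₁ = arccos(0.2693) ≈ 74.4°.

74.4°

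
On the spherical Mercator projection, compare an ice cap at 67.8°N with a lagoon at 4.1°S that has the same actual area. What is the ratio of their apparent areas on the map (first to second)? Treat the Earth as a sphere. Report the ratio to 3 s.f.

Mercator is conformal with k = sec φ, so areal scale = k² = sec²φ.
At 67.8°: sec²(67.8°) = 1/0.3778² = 7.005.
At 4.1°: sec²(4.1°) = 1/0.9974² = 1.005.
Ratio = 7.005/1.005 = cos²(4.1°)/cos²(67.8°) ≈ 6.97.

6.97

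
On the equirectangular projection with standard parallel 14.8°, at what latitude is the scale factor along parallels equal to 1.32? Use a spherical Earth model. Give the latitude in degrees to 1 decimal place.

In the equirectangular projection with standard parallel φ₀ = 14.8° (x = Rλ cos φ₀, y = Rφ), meridians are true-scale (h = 1) and the parallel scale is k = cos φ₀ / cos φ.
k = cos φ₀ / cos φ = 1.32  ⇒  cos φ = cos 14.8° / 1.32 = 0.7324.
φ = arccos(0.7324) ≈ 42.9°.

42.9°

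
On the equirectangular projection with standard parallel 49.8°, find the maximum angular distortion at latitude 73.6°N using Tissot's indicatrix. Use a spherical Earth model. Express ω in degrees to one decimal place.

In the equirectangular projection with standard parallel φ₀ = 49.8° (x = Rλ cos φ₀, y = Rφ), meridians are true-scale (h = 1) and the parallel scale is k = cos φ₀ / cos φ.
At 73.6°: h = 1.000, k = 2.286; principal scales a = 2.286, b = 1.000.
sin(ω/2) = (a − b)/(a + b) = 1.286/3.286 = 0.3914, so ω = 2 arcsin(0.3914) ≈ 46.1°.

46.1°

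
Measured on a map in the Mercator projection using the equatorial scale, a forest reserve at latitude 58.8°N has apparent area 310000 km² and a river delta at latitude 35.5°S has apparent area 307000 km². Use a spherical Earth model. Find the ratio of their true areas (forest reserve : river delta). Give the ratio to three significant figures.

0.409

Mercator's areal exaggeration is sec²φ; hence true area = (apparent area) · cos²φ.
True area of forest reserve: 310000 × cos²(58.8°) = 310000 × 0.2684 = 83190 km².
True area of river delta: 307000 × cos²(35.5°) = 307000 × 0.6628 = 203500 km².
Ratio = 83190 / 203500 ≈ 0.409.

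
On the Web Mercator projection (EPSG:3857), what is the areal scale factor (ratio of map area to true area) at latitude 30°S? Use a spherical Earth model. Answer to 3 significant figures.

For Mercator, h = k = sec φ (a conformal cylindrical projection has a single point scale, 1/cos φ).
Areal scale = k² = sec²φ = 1/cos²(30°) = 1/0.8660² = 1.333.

1.33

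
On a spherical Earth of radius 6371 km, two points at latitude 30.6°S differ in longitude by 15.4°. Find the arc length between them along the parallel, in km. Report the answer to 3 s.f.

Arc length along a parallel = R cos φ · Δλ (with Δλ in radians).
= 6371 × cos 30.6° × (15.4° × π/180) = 6371 × 0.8607 × 0.2688 ≈ 1470 km.

1470 km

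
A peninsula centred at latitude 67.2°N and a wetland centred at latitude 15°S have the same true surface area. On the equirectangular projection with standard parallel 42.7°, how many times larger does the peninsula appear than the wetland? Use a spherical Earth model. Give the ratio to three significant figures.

The equidistant cylindrical projection with φ₀ = 42.7° has h = 1 (meridians true) and k = cos φ₀ / cos φ along parallels.
Areal scale at 67.2°: h·k = 1.000 × 1.896 = 1.896.
Areal scale at 15°: h·k = 1.000 × 0.7608 = 0.7608.
Ratio = 1.896/0.7608 ≈ 2.49.

2.49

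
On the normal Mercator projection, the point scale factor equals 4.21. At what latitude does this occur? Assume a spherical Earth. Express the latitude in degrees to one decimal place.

Mercator scale is k = sec φ = 1/cos φ.
1/cos φ = 4.21  ⇒  cos φ = 0.2375  ⇒  φ = arccos(0.2375) ≈ 76.3°.

76.3°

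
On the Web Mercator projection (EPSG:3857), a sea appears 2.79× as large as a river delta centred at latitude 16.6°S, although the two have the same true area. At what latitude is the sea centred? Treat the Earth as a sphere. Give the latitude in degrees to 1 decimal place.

55.0°

On Mercator, (apparent₁)/(apparent₂) = sec²φ₁ / sec²φ₂ when true areas are equal.
cos²φ₂ / cos²φ₁ = 2.79  ⇒  cos φ₁ = cos 16.6° / √2.79 = 0.9583/1.670 = 0.5737.
φ₁ = arccos(0.5737) ≈ 55.0°.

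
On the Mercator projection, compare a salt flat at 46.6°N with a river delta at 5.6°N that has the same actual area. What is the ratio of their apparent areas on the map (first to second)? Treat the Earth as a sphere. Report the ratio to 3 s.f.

On Mercator, area is exaggerated by sec²φ = 1/cos²φ.
At 46.6°: sec²(46.6°) = 1/0.6871² = 2.118.
At 5.6°: sec²(5.6°) = 1/0.9952² = 1.010.
Ratio = 2.118/1.010 = cos²(5.6°)/cos²(46.6°) ≈ 2.10.

2.10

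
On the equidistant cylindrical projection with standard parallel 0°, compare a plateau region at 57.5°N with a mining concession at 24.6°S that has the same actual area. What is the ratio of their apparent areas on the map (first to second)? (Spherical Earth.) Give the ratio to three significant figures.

1.69

For the equirectangular projection with φ₀ = 0 (plate carrée), h = 1 along meridians and k = sec φ along parallels.
Areal scale at 57.5°: h·k = 1.000 × 1.861 = 1.861.
Areal scale at 24.6°: h·k = 1.000 × 1.100 = 1.100.
Ratio = 1.861/1.100 ≈ 1.69.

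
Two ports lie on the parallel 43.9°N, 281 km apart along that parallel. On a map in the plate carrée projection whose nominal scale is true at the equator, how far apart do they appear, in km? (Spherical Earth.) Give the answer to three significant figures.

390 km

For the equirectangular projection with φ₀ = 0 (plate carrée), h = 1 along meridians and k = sec φ along parallels.
Along the parallel, k = sec 43.9° = 1/0.7206 = 1.388.
Map distance = 281 × 1.388 ≈ 390 km.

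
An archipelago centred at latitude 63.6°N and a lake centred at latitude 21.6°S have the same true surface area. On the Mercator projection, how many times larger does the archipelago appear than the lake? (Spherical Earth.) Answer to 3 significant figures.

4.37

On Mercator, area is exaggerated by sec²φ = 1/cos²φ.
At 63.6°: sec²(63.6°) = 1/0.4446² = 5.058.
At 21.6°: sec²(21.6°) = 1/0.9298² = 1.157.
Ratio = 5.058/1.157 = cos²(21.6°)/cos²(63.6°) ≈ 4.37.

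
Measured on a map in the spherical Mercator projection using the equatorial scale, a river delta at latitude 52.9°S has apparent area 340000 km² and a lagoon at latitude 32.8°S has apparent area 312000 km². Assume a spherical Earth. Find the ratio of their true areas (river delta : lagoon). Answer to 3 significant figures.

Since Mercator area scale is 1/cos²φ, the true area equals the apparent area multiplied by cos²φ.
True area of river delta: 340000 × cos²(52.9°) = 340000 × 0.3639 = 123700 km².
True area of lagoon: 312000 × cos²(32.8°) = 312000 × 0.7066 = 220400 km².
Ratio = 123700 / 220400 ≈ 0.561.

0.561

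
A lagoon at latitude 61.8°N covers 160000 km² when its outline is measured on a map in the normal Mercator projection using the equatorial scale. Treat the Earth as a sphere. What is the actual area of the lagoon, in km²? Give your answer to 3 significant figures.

For Mercator, h = k = sec φ (a conformal cylindrical projection has a single point scale, 1/cos φ).
Areal scale = k² = sec²φ = 1/cos²(61.8°) = 1/0.4726² = 4.478.
True area = apparent / (areal scale) = 160000 / 4.478 ≈ 35700 km².

35700 km²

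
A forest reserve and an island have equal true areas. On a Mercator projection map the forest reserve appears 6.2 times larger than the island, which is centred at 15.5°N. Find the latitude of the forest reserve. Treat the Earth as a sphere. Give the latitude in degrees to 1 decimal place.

On Mercator, (apparent₁)/(apparent₂) = sec²φ₁ / sec²φ₂ when true areas are equal.
cos²φ₂ / cos²φ₁ = 6.2  ⇒  cos φ₁ = cos 15.5° / √6.2 = 0.9636/2.490 = 0.3870.
φ₁ = arccos(0.3870) ≈ 67.2°.

67.2°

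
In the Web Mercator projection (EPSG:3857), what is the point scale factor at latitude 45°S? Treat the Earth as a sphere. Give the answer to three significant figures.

The Mercator projection is conformal; its linear scale factor is the same in every direction and equals sec φ = 1/cos φ.
k = 1/cos 45° = 1/0.7071 = 1.414.

1.41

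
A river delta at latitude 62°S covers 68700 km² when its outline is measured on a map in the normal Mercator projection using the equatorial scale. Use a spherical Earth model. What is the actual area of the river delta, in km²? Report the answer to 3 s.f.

15100 km²

For Mercator, h = k = sec φ (a conformal cylindrical projection has a single point scale, 1/cos φ).
Areal scale = k² = sec²φ = 1/cos²(62°) = 1/0.4695² = 4.537.
True area = apparent / (areal scale) = 68700 / 4.537 ≈ 15100 km².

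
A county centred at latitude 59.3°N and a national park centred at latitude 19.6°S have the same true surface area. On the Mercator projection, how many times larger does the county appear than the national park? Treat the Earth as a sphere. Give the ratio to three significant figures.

3.40

Mercator areal scale is sec²φ.
At 59.3°: sec²(59.3°) = 1/0.5105² = 3.837.
At 19.6°: sec²(19.6°) = 1/0.9421² = 1.127.
Ratio = 3.837/1.127 = cos²(19.6°)/cos²(59.3°) ≈ 3.40.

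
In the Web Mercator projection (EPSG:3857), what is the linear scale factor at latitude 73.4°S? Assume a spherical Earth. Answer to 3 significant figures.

3.50

The Mercator projection is conformal; its linear scale factor is the same in every direction and equals sec φ = 1/cos φ.
k = 1/cos 73.4° = 1/0.2857 = 3.500.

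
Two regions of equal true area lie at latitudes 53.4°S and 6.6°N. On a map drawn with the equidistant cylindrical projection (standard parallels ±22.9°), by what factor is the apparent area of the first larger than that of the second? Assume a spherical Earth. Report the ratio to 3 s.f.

In the equirectangular projection with standard parallel φ₀ = 22.9° (x = Rλ cos φ₀, y = Rφ), meridians are true-scale (h = 1) and the parallel scale is k = cos φ₀ / cos φ.
Areal scale at 53.4°: h·k = 1.000 × 1.545 = 1.545.
Areal scale at 6.6°: h·k = 1.000 × 0.9273 = 0.9273.
Ratio = 1.545/0.9273 ≈ 1.67.

1.67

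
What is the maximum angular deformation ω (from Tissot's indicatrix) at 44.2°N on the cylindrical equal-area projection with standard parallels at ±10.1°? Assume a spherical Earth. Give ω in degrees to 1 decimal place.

Cylindrical equal-area (φ₀ = 10.1°): h = cos φ / cos 10.1° along meridians, k = cos 10.1° / cos φ along parallels; h·k = 1.
At 44.2°: h = 0.7282, k = 1.373; principal scales a = 1.373, b = 0.7282.
sin(ω/2) = (a − b)/(a + b) = 0.6451/2.101 = 0.3070, so ω = 2 arcsin(0.3070) ≈ 35.8°.

35.8°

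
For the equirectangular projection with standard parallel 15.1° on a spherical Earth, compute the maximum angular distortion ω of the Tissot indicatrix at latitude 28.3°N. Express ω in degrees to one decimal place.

The equidistant cylindrical projection with φ₀ = 15.1° has h = 1 (meridians true) and k = cos φ₀ / cos φ along parallels.
At 28.3°: h = 1.000, k = 1.097; principal scales a = 1.097, b = 1.000.
sin(ω/2) = (a − b)/(a + b) = 0.09653/2.097 = 0.04604, so ω = 2 arcsin(0.04604) ≈ 5.3°.

5.3°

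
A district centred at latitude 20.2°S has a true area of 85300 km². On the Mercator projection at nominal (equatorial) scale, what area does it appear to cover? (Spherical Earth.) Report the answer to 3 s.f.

96800 km²

The Mercator projection is conformal; its linear scale factor is the same in every direction and equals sec φ = 1/cos φ.
Areal scale = k² = sec²φ = 1/cos²(20.2°) = 1/0.9385² = 1.135.
Apparent area = 85300 × 1.135 ≈ 96800 km².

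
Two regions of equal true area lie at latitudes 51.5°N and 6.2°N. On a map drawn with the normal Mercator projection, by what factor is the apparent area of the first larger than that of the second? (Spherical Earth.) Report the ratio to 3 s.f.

On Mercator, area is exaggerated by sec²φ = 1/cos²φ.
At 51.5°: sec²(51.5°) = 1/0.6225² = 2.580.
At 6.2°: sec²(6.2°) = 1/0.9942² = 1.012.
Ratio = 2.580/1.012 = cos²(6.2°)/cos²(51.5°) ≈ 2.55.

2.55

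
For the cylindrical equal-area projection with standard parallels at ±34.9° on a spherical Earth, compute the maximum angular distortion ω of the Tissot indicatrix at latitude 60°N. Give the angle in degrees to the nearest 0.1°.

54.5°

Cylindrical equal-area (φ₀ = 34.9°): h = cos φ / cos 34.9° along meridians, k = cos 34.9° / cos φ along parallels; h·k = 1.
At 60°: h = 0.6096, k = 1.640; principal scales a = 1.640, b = 0.6096.
sin(ω/2) = (a − b)/(a + b) = 1.031/2.250 = 0.4581, so ω = 2 arcsin(0.4581) ≈ 54.5°.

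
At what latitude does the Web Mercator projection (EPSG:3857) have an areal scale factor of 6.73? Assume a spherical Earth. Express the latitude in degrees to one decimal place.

67.3°

Mercator areal scale is sec²φ.
sec²φ = 6.73  ⇒  cos²φ = 0.1486  ⇒  cos φ = 0.3855.
φ = arccos(0.3855) ≈ 67.3°.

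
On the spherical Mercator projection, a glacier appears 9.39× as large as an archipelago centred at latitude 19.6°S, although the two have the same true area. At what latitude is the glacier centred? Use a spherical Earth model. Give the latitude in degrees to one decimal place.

72.1°

Mercator areal scale is sec²φ, so apparent-area ratio = sec²φ₁ / sec²φ₂ = cos²φ₂ / cos²φ₁.
cos²φ₂ / cos²φ₁ = 9.39  ⇒  cos φ₁ = cos 19.6° / √9.39 = 0.9421/3.064 = 0.3074.
φ₁ = arccos(0.3074) ≈ 72.1°.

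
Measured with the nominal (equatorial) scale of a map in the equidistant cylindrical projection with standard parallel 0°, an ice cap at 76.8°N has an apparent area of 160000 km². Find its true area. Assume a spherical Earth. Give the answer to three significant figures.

For the equirectangular projection with φ₀ = 0 (plate carrée), h = 1 along meridians and k = sec φ along parallels.
Areal scale = h·k = 1 × sec φ; at 76.8°, h = 1.000, k = 4.379, so h·k = 4.379.
True area = apparent / (areal scale) = 160000 / 4.379 ≈ 36500 km².

36500 km²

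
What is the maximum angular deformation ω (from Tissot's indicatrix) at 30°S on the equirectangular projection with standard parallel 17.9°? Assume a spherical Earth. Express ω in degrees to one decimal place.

The equidistant cylindrical projection with φ₀ = 17.9° has h = 1 (meridians true) and k = cos φ₀ / cos φ along parallels.
At 30°: h = 1.000, k = 1.099; principal scales a = 1.099, b = 1.000.
sin(ω/2) = (a − b)/(a + b) = 0.09881/2.099 = 0.04708, so ω = 2 arcsin(0.04708) ≈ 5.4°.

5.4°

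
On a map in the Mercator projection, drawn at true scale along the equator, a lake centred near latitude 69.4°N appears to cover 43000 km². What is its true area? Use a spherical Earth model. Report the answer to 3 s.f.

Mercator is conformal, so the point scale is isotropic: h = k = sec φ = 1/cos φ.
Areal scale = k² = sec²φ = 1/cos²(69.4°) = 1/0.3518² = 8.078.
True area = apparent / (areal scale) = 43000 / 8.078 ≈ 5320 km².

5320 km²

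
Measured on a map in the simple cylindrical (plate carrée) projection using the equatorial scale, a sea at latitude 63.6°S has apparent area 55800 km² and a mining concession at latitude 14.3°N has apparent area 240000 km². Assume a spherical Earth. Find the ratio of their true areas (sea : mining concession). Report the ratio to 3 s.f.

0.107

On the plate carrée, areal scale = h·k = 1 × sec φ, so true area = apparent × cos φ.
True area of sea: 55800 × cos(63.6°) = 55800 × 0.4446 = 24810 km².
True area of mining concession: 240000 × cos(14.3°) = 240000 × 0.9690 = 232600 km².
Ratio = 24810 / 232600 ≈ 0.107.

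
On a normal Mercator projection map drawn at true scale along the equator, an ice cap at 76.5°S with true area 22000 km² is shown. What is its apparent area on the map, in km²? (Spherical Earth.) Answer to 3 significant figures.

For Mercator, h = k = sec φ (a conformal cylindrical projection has a single point scale, 1/cos φ).
Areal scale = k² = sec²φ = 1/cos²(76.5°) = 1/0.2334² = 18.35.
Apparent area = 22000 × 18.35 ≈ 404000 km².

404000 km²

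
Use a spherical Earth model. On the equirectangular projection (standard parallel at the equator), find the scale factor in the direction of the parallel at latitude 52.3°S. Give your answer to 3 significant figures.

Plate carrée maps x = Rλ, y = Rφ. The meridian scale is h = 1 and the parallel scale is k = 1/cos φ = sec φ.
k = 1/cos 52.3° = 1/0.6115 = 1.635.

1.64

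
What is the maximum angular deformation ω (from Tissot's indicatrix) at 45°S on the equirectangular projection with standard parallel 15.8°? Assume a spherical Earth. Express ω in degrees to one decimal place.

In the equirectangular projection with standard parallel φ₀ = 15.8° (x = Rλ cos φ₀, y = Rφ), meridians are true-scale (h = 1) and the parallel scale is k = cos φ₀ / cos φ.
At 45°: h = 1.000, k = 1.361; principal scales a = 1.361, b = 1.000.
sin(ω/2) = (a − b)/(a + b) = 0.3608/2.361 = 0.1528, so ω = 2 arcsin(0.1528) ≈ 17.6°.

17.6°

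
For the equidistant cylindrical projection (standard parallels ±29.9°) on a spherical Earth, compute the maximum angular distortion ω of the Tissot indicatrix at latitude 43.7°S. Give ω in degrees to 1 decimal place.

10.4°

In the equirectangular projection with standard parallel φ₀ = 29.9° (x = Rλ cos φ₀, y = Rφ), meridians are true-scale (h = 1) and the parallel scale is k = cos φ₀ / cos φ.
At 43.7°: h = 1.000, k = 1.199; principal scales a = 1.199, b = 1.000.
sin(ω/2) = (a − b)/(a + b) = 0.1991/2.199 = 0.09053, so ω = 2 arcsin(0.09053) ≈ 10.4°.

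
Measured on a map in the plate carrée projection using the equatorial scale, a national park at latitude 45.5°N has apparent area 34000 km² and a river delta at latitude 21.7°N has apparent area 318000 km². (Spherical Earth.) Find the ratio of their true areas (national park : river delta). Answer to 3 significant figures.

0.0807

Plate carrée has h = 1 and k = sec φ, giving areal scale sec φ; true area = (apparent area) · cos φ.
True area of national park: 34000 × cos(45.5°) = 34000 × 0.7009 = 23830 km².
True area of river delta: 318000 × cos(21.7°) = 318000 × 0.9291 = 295500 km².
Ratio = 23830 / 295500 ≈ 0.0807.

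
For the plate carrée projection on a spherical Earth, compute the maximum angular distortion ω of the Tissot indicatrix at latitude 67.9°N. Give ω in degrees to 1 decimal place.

53.9°

In the plate carrée (x = Rλ, y = Rφ), meridians are true-scale (h = 1) and parallels are stretched by k = sec φ.
At 67.9°: h = 1.000, k = 2.658; principal scales a = 2.658, b = 1.000.
sin(ω/2) = (a − b)/(a + b) = 1.658/3.658 = 0.4533, so ω = 2 arcsin(0.4533) ≈ 53.9°.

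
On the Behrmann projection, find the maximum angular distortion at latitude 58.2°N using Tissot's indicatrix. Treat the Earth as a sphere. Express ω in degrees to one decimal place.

54.7°

The Behrmann projection is cylindrical equal-area with φ₀ = 30°. Cylindrical equal-area (φ₀ = 30°): h = cos φ / cos 30° along meridians, k = cos 30° / cos φ along parallels; h·k = 1.
At 58.2°: h = 0.6085, k = 1.643; principal scales a = 1.643, b = 0.6085.
sin(ω/2) = (a − b)/(a + b) = 1.035/2.252 = 0.4596, so ω = 2 arcsin(0.4596) ≈ 54.7°.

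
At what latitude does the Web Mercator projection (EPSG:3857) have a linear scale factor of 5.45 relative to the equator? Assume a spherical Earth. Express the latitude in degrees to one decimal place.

79.4°

Mercator scale is k = sec φ = 1/cos φ.
1/cos φ = 5.45  ⇒  cos φ = 0.1835  ⇒  φ = arccos(0.1835) ≈ 79.4°.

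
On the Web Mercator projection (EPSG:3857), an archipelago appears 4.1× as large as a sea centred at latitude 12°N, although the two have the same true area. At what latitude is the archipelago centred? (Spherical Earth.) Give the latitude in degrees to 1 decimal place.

For equal true areas on Mercator, apparent areas scale as sec²φ, so the ratio is cos²φ₂ / cos²φ₁.
cos²φ₂ / cos²φ₁ = 4.1  ⇒  cos φ₁ = cos 12° / √4.1 = 0.9781/2.025 = 0.4831.
φ₁ = arccos(0.4831) ≈ 61.1°.

61.1°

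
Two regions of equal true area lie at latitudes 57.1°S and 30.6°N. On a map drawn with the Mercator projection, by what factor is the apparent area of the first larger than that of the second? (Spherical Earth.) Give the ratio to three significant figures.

2.51

Mercator areal scale is sec²φ.
At 57.1°: sec²(57.1°) = 1/0.5432² = 3.389.
At 30.6°: sec²(30.6°) = 1/0.8607² = 1.350.
Ratio = 3.389/1.350 = cos²(30.6°)/cos²(57.1°) ≈ 2.51.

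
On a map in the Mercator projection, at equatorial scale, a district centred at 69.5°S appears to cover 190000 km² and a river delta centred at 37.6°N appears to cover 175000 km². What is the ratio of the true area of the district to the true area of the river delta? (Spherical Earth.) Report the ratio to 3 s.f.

On Mercator the areal scale is sec²φ, so true area = apparent × cos²φ.
True area of district: 190000 × cos²(69.5°) = 190000 × 0.1226 = 23300 km².
True area of river delta: 175000 × cos²(37.6°) = 175000 × 0.6277 = 109900 km².
Ratio = 23300 / 109900 ≈ 0.212.

0.212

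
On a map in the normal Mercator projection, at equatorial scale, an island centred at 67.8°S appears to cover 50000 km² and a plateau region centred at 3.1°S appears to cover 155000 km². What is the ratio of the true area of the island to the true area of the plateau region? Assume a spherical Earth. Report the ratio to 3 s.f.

0.0462

Since Mercator area scale is 1/cos²φ, the true area equals the apparent area multiplied by cos²φ.
True area of island: 50000 × cos²(67.8°) = 50000 × 0.1428 = 7138 km².
True area of plateau region: 155000 × cos²(3.1°) = 155000 × 0.9971 = 154500 km².
Ratio = 7138 / 154500 ≈ 0.0462.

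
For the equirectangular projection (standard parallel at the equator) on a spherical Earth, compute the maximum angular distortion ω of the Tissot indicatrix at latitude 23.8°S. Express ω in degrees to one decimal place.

5.1°

Plate carrée maps x = Rλ, y = Rφ. The meridian scale is h = 1 and the parallel scale is k = 1/cos φ = sec φ.
At 23.8°: h = 1.000, k = 1.093; principal scales a = 1.093, b = 1.000.
sin(ω/2) = (a − b)/(a + b) = 0.09294/2.093 = 0.04441, so ω = 2 arcsin(0.04441) ≈ 5.1°.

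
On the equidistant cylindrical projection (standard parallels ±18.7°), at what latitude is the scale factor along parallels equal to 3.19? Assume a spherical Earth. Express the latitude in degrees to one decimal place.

72.7°

With standard parallel φ₀ = 18.7°, the equirectangular projection gives x = Rλ cos φ₀, y = Rφ, so h = 1 and k = cos 18.7° / cos φ.
k = cos φ₀ / cos φ = 3.19  ⇒  cos φ = cos 18.7° / 3.19 = 0.2969.
φ = arccos(0.2969) ≈ 72.7°.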